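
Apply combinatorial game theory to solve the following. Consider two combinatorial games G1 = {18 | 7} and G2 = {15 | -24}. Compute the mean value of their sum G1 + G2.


G1 = {18 | 7}, G2 = {15 | -24}
Each is a switch {a | b} with numbers a > b; its mean value is (a + b)/2, and mean value is additive over game sums: m(G1 + G2) = m(G1) + m(G2).
Mean of G1 = (18 + (7))/2 = 25/2 = 25/2
Mean of G2 = (15 + (-24))/2 = -9/2 = -9/2
Mean of G1 + G2 = 25/2 + -9/2 = 8

8


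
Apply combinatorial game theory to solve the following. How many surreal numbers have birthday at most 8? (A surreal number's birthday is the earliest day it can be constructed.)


Day 0: {|} = 0 is born. Count = 1.
Day n: the number of surreal numbers born by day n is 2^(n+1) - 1.
By day 0: 2^1 - 1 = 1
By day 1: 2^2 - 1 = 3
By day 2: 2^3 - 1 = 7
By day 3: 2^4 - 1 = 15
By day 4: 2^5 - 1 = 31
By day 5: 2^6 - 1 = 63
By day 6: 2^7 - 1 = 127
By day 7: 2^8 - 1 = 255
By day 8: 2^9 - 1 = 511
By day 8: 511 surreal numbers.

511


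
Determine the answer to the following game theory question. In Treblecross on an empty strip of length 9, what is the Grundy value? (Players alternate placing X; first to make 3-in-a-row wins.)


Treblecross: place X on empty cells; 3-in-a-row wins.
Playing within two cells of an existing X lets the opponent win at once, so sensible play treats the cells i-2..i+2 around each X as dead. The player left with no safe cell loses, so this is a normal-play take-away game on strips of safe cells.
Placing X at cell i (0-indexed) of a strip of k safe cells leaves independent strips of sizes max(0, i-2) and max(0, k-i-3). Hence G(k) = mex{ G(max(0,i-2)) XOR G(max(0,k-i-3)) : 0 <= i < k }, with G(0) = 0.
G(1): splits (0,0):0^0=0 -> mex({0}) = 1
G(2): splits (0,0):0^0=0 -> mex({0}) = 1
G(3): splits (0,0):0^0=0 -> mex({0}) = 1
G(4): splits (0,1):0^1=1 (0,0):0^0=0 -> mex({0, 1}) = 2
G(5): splits (0,2):0^1=1 (0,1):0^1=1 (0,0):0^0=0 -> mex({0, 1}) = 2
G(6) = mex({1}) = 0
G(7) = mex({0, 1, 2}) = 3
G(8) = mex({0, 1, 2}) = 3
G(9) = mex({0, 2}) = 1
Therefore G(9) = 1.

1


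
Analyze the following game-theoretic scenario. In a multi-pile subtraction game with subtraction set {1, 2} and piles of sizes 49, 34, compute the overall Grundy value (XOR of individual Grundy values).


Subtraction set: {1, 2}
For this subtraction set, G(n) = n mod 3 (period = max + 1 = 3).
Pile 1 (size 49): G(49) = 49 mod 3 = 1
Pile 2 (size 34): G(34) = 34 mod 3 = 1
Total Grundy value = XOR of all: 1 XOR 1 = 0

0


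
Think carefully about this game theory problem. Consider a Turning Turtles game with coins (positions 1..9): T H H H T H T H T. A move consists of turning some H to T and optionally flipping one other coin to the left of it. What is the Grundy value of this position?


Coins: T H H H T H T H T
Key fact: a single head at position k behaves exactly like a Nim heap of size k (turning it to T and optionally flipping a coin at j < k corresponds to moving the heap from k to j, or to 0), and heads combine as a disjunctive sum (two heads at the same place would cancel, matching j XOR j = 0). So the Nim-value is the XOR of the 1-indexed positions of the heads.
Face-up positions (1-indexed): [2, 3, 4, 6, 8]
XOR 0 with 2: 0 XOR 2 = 2
XOR 2 with 3: 2 XOR 3 = 1
XOR 1 with 4: 1 XOR 4 = 5
XOR 5 with 6: 5 XOR 6 = 3
XOR 3 with 8: 3 XOR 8 = 11
Nim-value = 11

11


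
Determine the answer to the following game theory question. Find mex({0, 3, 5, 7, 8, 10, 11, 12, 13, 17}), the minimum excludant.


Set = {0, 3, 5, 7, 8, 10, 11, 12, 13, 17}
0 is in the set.
1 is NOT in the set. This is the mex.
mex = 1

1


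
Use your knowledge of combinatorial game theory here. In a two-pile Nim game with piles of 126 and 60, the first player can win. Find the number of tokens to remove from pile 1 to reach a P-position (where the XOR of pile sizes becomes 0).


Piles: 126 and 60
Current XOR: 126 XOR 60 = 66 (non-zero, so this is an N-position).
To make the XOR zero, we need to find a move that balances the piles.
For pile 1 (size 126): target = 126 XOR 66 = 60
We reduce pile 1 from 126 to 60.
Tokens removed: 126 - 60 = 66
Verification: 60 XOR 60 = 0

66


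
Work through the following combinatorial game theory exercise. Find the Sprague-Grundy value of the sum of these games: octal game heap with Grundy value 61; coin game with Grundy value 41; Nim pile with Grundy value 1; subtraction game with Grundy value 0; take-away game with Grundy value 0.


By the Sprague-Grundy theorem, the Grundy value of a sum of games is the XOR of individual Grundy values.
octal game heap: Grundy value = 61. Running XOR: 0 XOR 61 = 61
coin game: Grundy value = 41. Running XOR: 61 XOR 41 = 20
Nim pile: Grundy value = 1. Running XOR: 20 XOR 1 = 21
subtraction game: Grundy value = 0. Running XOR: 21 XOR 0 = 21
take-away game: Grundy value = 0. Running XOR: 21 XOR 0 = 21
The combined Grundy value is 21.

21


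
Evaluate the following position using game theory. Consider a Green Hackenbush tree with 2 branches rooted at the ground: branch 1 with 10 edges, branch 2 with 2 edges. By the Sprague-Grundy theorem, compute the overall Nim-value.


The tree has 2 branches from the ground vertex.
In Green Hackenbush, the Nim-value of a simple path of length k is k.
Branch 1: length 10, Nim-value = 10
Branch 2: length 2, Nim-value = 2
Total Nim-value = XOR of all branch values:
0 XOR 10 = 10
10 XOR 2 = 8
Nim-value of the tree = 8

8


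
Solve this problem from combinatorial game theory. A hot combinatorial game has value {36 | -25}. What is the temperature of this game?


The game is {36 | -25}, a switch {a | b} with numbers a > b.
Cooling {a | b} by t gives {a - t | b + t}, which stops being hot when a - t = b + t, i.e. at t = (a - b)/2. So the temperature of a switch is (a - b)/2.
Temperature = (Left option - Right option) / 2
= (36 - (-25)) / 2
= 61 / 2
= 61/2

61/2


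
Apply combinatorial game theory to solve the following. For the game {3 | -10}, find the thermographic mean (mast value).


Game = {3 | -10}, a switch {a | b} with numbers a > b.
Its thermograph has left wall a - t and right wall b + t, which meet at t = (a - b)/2, where both equal (a + b)/2. So the mast (mean value) is at (a + b)/2.
Mean = (3 + (-10))/2 = -7/2 = -7/2

-7/2


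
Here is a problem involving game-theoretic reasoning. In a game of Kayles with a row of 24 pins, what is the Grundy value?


Kayles: a move removes 1 or 2 adjacent pins from a contiguous row.
Removing pins from a row of k leaves two independent rows (a, b) with a + b = k - 1 (one pin) or a + b = k - 2 (two pins); an end removal gives a = 0.
By Sprague-Grundy, G(k) = mex{ G(a) XOR G(b) } over all these splits. G(0) = 0.
G(1): splits (0,0):0^0=0 -> mex({0}) = 1
G(2): splits (0,1):0^1=1 (0,0):0^0=0 -> mex({0, 1}) = 2
G(3): splits (0,2):0^2=2 (1,1):1^1=0 (0,1):0^1=1 -> mex({0, 1, 2}) = 3
G(4): splits (0,3):0^3=3 (1,2):1^2=3 (0,2):0^2=2 (1,1):1^1=0 -> mex({0, 2, 3}) = 1
G(5): splits (0,4):0^1=1 (1,3):1^3=2 (2,2):2^2=0 (0,3):0^3=3 (1,2):1^2=3 -> mex({0, 1, 2, 3}) = 4
G(6) = mex({0, 1, 2, 4}) = 3
G(7) = mex({0, 1, 3, 4, 5}) = 2
G(8) = mex({0, 2, 3, 5, 6}) = 1
G(9) = mex({0, 1, 2, 3, 6, 7}) = 4
G(10) = mex({0, 1, 3, 4, 5, 7}) = 2
G(11) = mex({0, 1, 2, 3, 4, 5}) = 6
G(12) = mex({0, 1, 2, 3, 5, 6, 7}) = 4
G(13) = mex({0, 2, 3, 4, 6, 7}) = 1
G(14) = mex({0, 1, 4, 5, 6, 7}) = 2
G(15) = mex({0, 1, 2, 3, 4, 5, 6}) = 7
G(16) = mex({0, 2, 3, 5, 6, 7}) = 1
G(17) = mex({0, 1, 2, 3, 5, 6, 7}) = 4
G(18) = mex({0, 1, 2, 4, 5, 6}) = 3
G(19) = mex({0, 1, 3, 4, 5, 7}) = 2
G(20) = mex({0, 2, 3, 4, 5, 6, 7}) = 1
G(21) = mex({0, 1, 2, 3, 5, 6, 7}) = 4
G(22) = mex({0, 1, 2, 3, 4, 5, 7}) = 6
G(23) = mex({0, 1, 2, 3, 4, 5, 6}) = 7
G(24) = mex({0, 1, 2, 3, 5, 6, 7}) = 4
Therefore G(24) = 4.

4


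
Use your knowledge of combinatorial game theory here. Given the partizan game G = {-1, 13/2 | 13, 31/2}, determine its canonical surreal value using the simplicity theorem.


Left options: {-1, 13/2}, max = 13/2
Right options: {13, 31/2}, min = 13
All options are numbers and max(Left) < min(Right), so by the simplicity theorem the value is the simplest (earliest-born) number strictly between 13/2 and 13.
Integers 7 through 12 all lie strictly between 13/2 and 13.
Among integers, the simplest (lowest birthday = smallest |n|; 0 is born on day 0, +-n on day n) is 7.
No non-integer in the interval can be simpler: if x is a non-integer in the interval, then floor(x) or ceil(x) also lies in the interval (the interval contains an integer), and both are proper prefixes of x's sign expansion, i.e. born earlier. So the game value is 7.
Game value = 7

7


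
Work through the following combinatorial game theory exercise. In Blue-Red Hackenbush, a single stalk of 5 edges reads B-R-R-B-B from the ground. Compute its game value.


Edges (from ground): B-R-R-B-B
By Berlekamp's sign-expansion rule, a Blue-Red Hackenbush stalk has the value of the surreal number whose sign sequence is the edge sequence with B -> + and R -> -.
Sign sequence: +--++
Trace the sign expansion in the surreal number tree, starting from 0:
Edge 1: B (sign +) -> bounds (0, +inf), value = 1
Edge 2: R (sign -) -> bounds (0, 1), value = 1/2
Edge 3: R (sign -) -> bounds (0, 1/2), value = 1/4
Edge 4: B (sign +) -> bounds (1/4, 1/2), value = 3/8
Edge 5: B (sign +) -> bounds (3/8, 1/2), value = 7/16
Game value = 7/16

7/16


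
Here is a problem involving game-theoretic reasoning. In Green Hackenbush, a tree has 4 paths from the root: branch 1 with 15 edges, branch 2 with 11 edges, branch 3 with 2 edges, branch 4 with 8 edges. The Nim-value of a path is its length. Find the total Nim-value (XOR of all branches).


The tree has 4 branches from the ground vertex.
In Green Hackenbush, the Nim-value of a simple path of length k is k.
Branch 1: length 15, Nim-value = 15
Branch 2: length 11, Nim-value = 11
Branch 3: length 2, Nim-value = 2
Branch 4: length 8, Nim-value = 8
Total Nim-value = XOR of all branch values:
0 XOR 15 = 15
15 XOR 11 = 4
4 XOR 2 = 6
6 XOR 8 = 14
Nim-value of the tree = 14

14


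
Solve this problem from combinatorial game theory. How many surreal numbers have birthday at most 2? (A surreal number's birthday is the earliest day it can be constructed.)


Day 0: {|} = 0 is born. Count = 1.
Day n: the number of surreal numbers born by day n is 2^(n+1) - 1.
By day 0: 2^1 - 1 = 1
By day 1: 2^2 - 1 = 3
By day 2: 2^3 - 1 = 7
By day 2: 7 surreal numbers.

7


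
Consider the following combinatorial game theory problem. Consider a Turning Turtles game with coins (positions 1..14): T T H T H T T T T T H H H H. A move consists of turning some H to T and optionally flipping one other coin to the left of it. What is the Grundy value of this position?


Coins: T T H T H T T T T T H H H H
Key fact: a single head at position k behaves exactly like a Nim heap of size k (turning it to T and optionally flipping a coin at j < k corresponds to moving the heap from k to j, or to 0), and heads combine as a disjunctive sum (two heads at the same place would cancel, matching j XOR j = 0). So the Nim-value is the XOR of the 1-indexed positions of the heads.
Face-up positions (1-indexed): [3, 5, 11, 12, 13, 14]
XOR 0 with 3: 0 XOR 3 = 3
XOR 3 with 5: 3 XOR 5 = 6
XOR 6 with 11: 6 XOR 11 = 13
XOR 13 with 12: 13 XOR 12 = 1
XOR 1 with 13: 1 XOR 13 = 12
XOR 12 with 14: 12 XOR 14 = 2
Nim-value = 2

2


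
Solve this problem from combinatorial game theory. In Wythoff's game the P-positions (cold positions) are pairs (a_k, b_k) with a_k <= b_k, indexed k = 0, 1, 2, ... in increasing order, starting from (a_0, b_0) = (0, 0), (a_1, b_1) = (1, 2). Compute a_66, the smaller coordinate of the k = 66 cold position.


By Wythoff's theorem, a_k = floor(k * phi) and b_k = floor(k * phi^2) = a_k + k, where phi = (1 + sqrt(5))/2 is the golden ratio.
phi = (1 + sqrt(5))/2 = 1.618034
k = 66
k * phi = 66 * 1.618034 = 106.790243
a_66 = floor(k * phi) = 106

106


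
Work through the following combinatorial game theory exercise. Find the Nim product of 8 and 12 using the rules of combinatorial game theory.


Nim multiplication is bilinear over XOR: (u XOR v) * w = (u*w) XOR (v*w).
So we split each operand into its bit components and XOR the pairwise Nim products.
8 = 8 (as XOR of powers of 2).
12 = 4 + 8 (as XOR of powers of 2).
Using the standard Nim-product table on single bits:
  2*2 = 3,   2*4 = 8,   2*8 = 12,
  4*4 = 6,   4*8 = 11,  8*8 = 13,
and  1*x = x (identity), k*l = l*k (commutative).
Pairwise Nim products:
  8 * 4 = 11
  8 * 8 = 13
XOR them: 11 XOR 13 = 6.
Result: 8 * 12 = 6 (in Nim).

6


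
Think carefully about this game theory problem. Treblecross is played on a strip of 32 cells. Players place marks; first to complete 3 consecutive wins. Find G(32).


Treblecross: place X on empty cells; 3-in-a-row wins.
Playing within two cells of an existing X lets the opponent win at once, so sensible play treats the cells i-2..i+2 around each X as dead. The player left with no safe cell loses, so this is a normal-play take-away game on strips of safe cells.
Placing X at cell i (0-indexed) of a strip of k safe cells leaves independent strips of sizes max(0, i-2) and max(0, k-i-3). Hence G(k) = mex{ G(max(0,i-2)) XOR G(max(0,k-i-3)) : 0 <= i < k }, with G(0) = 0.
G(1): splits (0,0):0^0=0 -> mex({0}) = 1
G(2): splits (0,0):0^0=0 -> mex({0}) = 1
G(3): splits (0,0):0^0=0 -> mex({0}) = 1
G(4): splits (0,1):0^1=1 (0,0):0^0=0 -> mex({0, 1}) = 2
G(5): splits (0,2):0^1=1 (0,1):0^1=1 (0,0):0^0=0 -> mex({0, 1}) = 2
G(6) = mex({1}) = 0
G(7) = mex({0, 1, 2}) = 3
G(8) = mex({0, 1, 2}) = 3
G(9) = mex({0, 2}) = 1
G(10) = mex({0, 2, 3}) = 1
G(11) = mex({0, 3}) = 1
G(12) = mex({1, 3}) = 0
G(13) = mex({0, 1, 2, 3}) = 4
G(14) = mex({0, 1, 2}) = 3
G(15) = mex({0, 1, 2}) = 3
G(16) = mex({0, 1, 2, 4}) = 3
G(17) = mex({0, 1, 3, 4}) = 2
G(18) = mex({0, 1, 3, 4}) = 2
G(19) = mex({0, 1, 3, 5}) = 2
G(20) = mex({0, 1, 2, 3, 5}) = 4
G(21) = mex({0, 1, 2, 3, 5}) = 4
G(22) = mex({1, 2, 6}) = 0
G(23) = mex({0, 1, 2, 3, 4, 6}) = 5
G(24) = mex({0, 1, 2, 3, 4}) = 5
G(25) = mex({0, 1, 3, 4, 7}) = 2
G(26) = mex({0, 1, 3, 4, 5, 7}) = 2
G(27) = mex({0, 1, 3, 5}) = 2
G(28) = mex({0, 1, 2, 5}) = 3
G(29) = mex({0, 1, 2, 4, 5, 6}) = 3
G(30) = mex({1, 2, 4, 6}) = 0
G(31) = mex({0, 1, 2, 3, 4, 6}) = 5
G(32) = mex({1, 2, 3, 4, 7}) = 0
Therefore G(32) = 0.

0


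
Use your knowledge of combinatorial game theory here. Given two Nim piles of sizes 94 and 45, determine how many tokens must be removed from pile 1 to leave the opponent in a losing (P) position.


Piles: 94 and 45
Current XOR: 94 XOR 45 = 115 (non-zero, so this is an N-position).
To make the XOR zero, we need to find a move that balances the piles.
For pile 1 (size 94): target = 94 XOR 115 = 45
We reduce pile 1 from 94 to 45.
Tokens removed: 94 - 45 = 49
Verification: 45 XOR 45 = 0

49


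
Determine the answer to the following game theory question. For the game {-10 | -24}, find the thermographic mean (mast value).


Game = {-10 | -24}, a switch {a | b} with numbers a > b.
Its thermograph has left wall a - t and right wall b + t, which meet at t = (a - b)/2, where both equal (a + b)/2. So the mast (mean value) is at (a + b)/2.
Mean = (-10 + (-24))/2 = -34/2 = -17

-17


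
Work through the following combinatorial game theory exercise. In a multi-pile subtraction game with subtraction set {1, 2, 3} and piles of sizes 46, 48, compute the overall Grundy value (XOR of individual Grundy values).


Subtraction set: {1, 2, 3}
For this subtraction set, G(n) = n mod 4 (period = max + 1 = 4).
Pile 1 (size 46): G(46) = 46 mod 4 = 2
Pile 2 (size 48): G(48) = 48 mod 4 = 0
Total Grundy value = XOR of all: 2 XOR 0 = 2

2


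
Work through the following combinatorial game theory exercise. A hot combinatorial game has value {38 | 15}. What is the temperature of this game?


The game is {38 | 15}, a switch {a | b} with numbers a > b.
Cooling {a | b} by t gives {a - t | b + t}, which stops being hot when a - t = b + t, i.e. at t = (a - b)/2. So the temperature of a switch is (a - b)/2.
Temperature = (Left option - Right option) / 2
= (38 - (15)) / 2
= 23 / 2
= 23/2

23/2


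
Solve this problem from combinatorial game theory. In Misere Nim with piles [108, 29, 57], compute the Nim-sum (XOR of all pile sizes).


We need the XOR (exclusive or) of all pile sizes.
After XOR-ing pile 1 (size 108): 0 XOR 108 = 108
After XOR-ing pile 2 (size 29): 108 XOR 29 = 113
After XOR-ing pile 3 (size 57): 113 XOR 57 = 72
The Nim-value of this position is 72.

72


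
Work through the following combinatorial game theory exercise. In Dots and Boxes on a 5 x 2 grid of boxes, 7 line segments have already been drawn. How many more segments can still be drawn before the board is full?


Grid: 5 x 2 boxes, i.e. 6 rows and 3 columns of dots.
Horizontal edges: (rows + 1) * cols = 6 * 2 = 12
Vertical edges: rows * (cols + 1) = 5 * 3 = 15
Total edges: 12 + 15 = 27
Edges drawn: 7
Remaining: 27 - 7 = 20

20


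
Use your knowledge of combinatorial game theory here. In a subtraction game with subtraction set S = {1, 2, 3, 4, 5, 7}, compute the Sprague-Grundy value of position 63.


The subtraction set is S = {1, 2, 3, 4, 5, 7}.
G(k) = mex{ G(k - s) : s in S, s <= k }. We compute iteratively: G(0) = 0.
G(1) = mex({0}) = 1
G(2) = mex({0, 1}) = 2
G(3) = mex({0, 1, 2}) = 3
G(4) = mex({0, 1, 2, 3}) = 4
G(5) = mex({0, 1, 2, 3, 4}) = 5
G(6) = mex({1, 2, 3, 4, 5}) = 0
G(7) = mex({0, 2, 3, 4, 5}) = 1
G(8) = mex({0, 1, 3, 4, 5}) = 2
G(9) = mex({0, 1, 2, 4, 5}) = 3
G(10) = mex({0, 1, 2, 3, 5}) = 4
G(11) = mex({0, 1, 2, 3, 4}) = 5
G(12) = mex({1, 2, 3, 4, 5}) = 0
Observe that G(6)..G(12) = 0, 1, 2, 3, 4, 5, 0 repeats G(0)..G(6) = 0, 1, 2, 3, 4, 5, 0.
For k >= max(S) = 7, G(k) is determined by the previous 7 values G(k-7)..G(k-1); a window of 7 consecutive values has recurred shifted by 6, so by induction G(k + 6) = G(k) for all k >= 0: the sequence is periodic from the start with period 6.
One period: G(0..5) = 0, 1, 2, 3, 4, 5.
63 mod 6 = 3, so G(63) = G(3) = 3.

3


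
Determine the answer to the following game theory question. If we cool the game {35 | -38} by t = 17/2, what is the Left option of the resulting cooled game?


Original game: {35 | -38} (a switch {a | b} with a > b).
Cooling by t (for t below the temperature (a - b)/2 = 73/2) taxes each move by t: {a | b} cooled by t is {a - t | b + t}.
Cooling amount: t = 17/2
Cooled Left option: 35 - 17/2 = 53/2
Cooled Right option: -38 + 17/2 = -59/2
Cooled game: {53/2 | -59/2}
Left option = 53/2

53/2


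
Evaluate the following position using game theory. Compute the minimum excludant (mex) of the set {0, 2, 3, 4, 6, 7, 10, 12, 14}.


Set = {0, 2, 3, 4, 6, 7, 10, 12, 14}
0 is in the set.
1 is NOT in the set. This is the mex.
mex = 1

1


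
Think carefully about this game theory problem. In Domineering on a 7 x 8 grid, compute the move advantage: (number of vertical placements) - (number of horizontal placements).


Board is 7 x 8 (rows x cols).
Left (vertical) placements: (rows-1) * cols = 6 * 8 = 48
Right (horizontal) placements: rows * (cols-1) = 7 * 7 = 49
Advantage = Left - Right = 48 - 49 = -1

-1


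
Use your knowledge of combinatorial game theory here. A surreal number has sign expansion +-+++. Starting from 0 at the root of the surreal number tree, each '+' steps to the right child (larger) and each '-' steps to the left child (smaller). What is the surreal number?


Sign expansion: +-+++
Rule: track bounds (lo, hi), initially (-inf, +inf). On '+', the current value becomes lo and we move to the simplest number in (value, hi): value + 1 if hi = +inf, otherwise the midpoint (value + hi)/2. On '-', the current value becomes hi and we move to value - 1 if lo = -inf, otherwise the midpoint (lo + value)/2.
Start at 0.
Step 1: sign = +, move right. Bounds: (0, +inf). Value = 1
Step 2: sign = -, move left. Bounds: (0, 1). Value = 1/2
Step 3: sign = +, move right. Bounds: (1/2, 1). Value = 3/4
Step 4: sign = +, move right. Bounds: (3/4, 1). Value = 7/8
Step 5: sign = +, move right. Bounds: (7/8, 1). Value = 15/16
The surreal number with sign expansion +-+++ is 15/16.

15/16


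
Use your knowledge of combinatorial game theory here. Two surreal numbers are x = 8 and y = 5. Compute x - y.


x = 8, y = 5
x - y = 8 - 5 = 3

3


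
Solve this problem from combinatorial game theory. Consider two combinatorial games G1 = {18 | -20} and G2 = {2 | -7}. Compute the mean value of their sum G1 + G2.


G1 = {18 | -20}, G2 = {2 | -7}
Each is a switch {a | b} with numbers a > b; its mean value is (a + b)/2, and mean value is additive over game sums: m(G1 + G2) = m(G1) + m(G2).
Mean of G1 = (18 + (-20))/2 = -2/2 = -1
Mean of G2 = (2 + (-7))/2 = -5/2 = -5/2
Mean of G1 + G2 = -1 + -5/2 = -7/2

-7/2


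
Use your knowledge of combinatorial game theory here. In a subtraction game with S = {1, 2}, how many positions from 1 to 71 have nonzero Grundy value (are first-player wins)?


Subtraction set S = {1, 2}, so G(n) = n mod 3.
G(n) = 0 when n is a multiple of 3.
Multiples of 3 in [1, 71]: 23
N-positions (nonzero Grundy) = 71 - 23 = 48

48


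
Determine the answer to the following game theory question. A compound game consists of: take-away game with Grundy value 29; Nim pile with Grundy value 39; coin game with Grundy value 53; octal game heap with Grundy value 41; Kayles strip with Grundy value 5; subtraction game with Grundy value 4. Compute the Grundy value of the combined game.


By the Sprague-Grundy theorem, the Grundy value of a sum of games is the XOR of individual Grundy values.
take-away game: Grundy value = 29. Running XOR: 0 XOR 29 = 29
Nim pile: Grundy value = 39. Running XOR: 29 XOR 39 = 58
coin game: Grundy value = 53. Running XOR: 58 XOR 53 = 15
octal game heap: Grundy value = 41. Running XOR: 15 XOR 41 = 38
Kayles strip: Grundy value = 5. Running XOR: 38 XOR 5 = 35
subtraction game: Grundy value = 4. Running XOR: 35 XOR 4 = 39
The combined Grundy value is 39.

39


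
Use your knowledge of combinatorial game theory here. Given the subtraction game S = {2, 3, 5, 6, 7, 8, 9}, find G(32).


The subtraction set is S = {2, 3, 5, 6, 7, 8, 9}.
G(k) = mex{ G(k - s) : s in S, s <= k }. We compute iteratively: G(0) = 0.
G(1) = mex({}) = 0
G(2) = mex({0}) = 1
G(3) = mex({0}) = 1
G(4) = mex({0, 1}) = 2
G(5) = mex({0, 1}) = 2
G(6) = mex({0, 1, 2}) = 3
G(7) = mex({0, 1, 2}) = 3
G(8) = mex({0, 1, 2, 3}) = 4
G(9) = mex({0, 1, 2, 3}) = 4
G(10) = mex({0, 1, 2, 3, 4}) = 5
G(11) = mex({1, 2, 3, 4}) = 0
G(12) = mex({1, 2, 3, 4, 5}) = 0
G(13) = mex({0, 2, 3, 4, 5}) = 1
G(14) = mex({0, 2, 3, 4}) = 1
G(15) = mex({0, 1, 3, 4, 5}) = 2
G(16) = mex({0, 1, 3, 4, 5}) = 2
G(17) = mex({0, 1, 2, 4, 5}) = 3
G(18) = mex({0, 1, 2, 4, 5}) = 3
G(19) = mex({0, 1, 2, 3, 5}) = 4
Observe that G(11)..G(19) = 0, 0, 1, 1, 2, 2, 3, 3, 4 repeats G(0)..G(8) = 0, 0, 1, 1, 2, 2, 3, 3, 4.
For k >= max(S) = 9, G(k) is determined by the previous 9 values G(k-9)..G(k-1); a window of 9 consecutive values has recurred shifted by 11, so by induction G(k + 11) = G(k) for all k >= 0: the sequence is periodic from the start with period 11.
One period: G(0..10) = 0, 0, 1, 1, 2, 2, 3, 3, 4, 4, 5.
32 mod 11 = 10, so G(32) = G(10) = 5.

5


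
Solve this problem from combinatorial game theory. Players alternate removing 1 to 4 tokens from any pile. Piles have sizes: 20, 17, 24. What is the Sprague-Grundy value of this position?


Subtraction set: {1, 2, 3, 4}
For this subtraction set, G(n) = n mod 5 (period = max + 1 = 5).
Pile 1 (size 20): G(20) = 20 mod 5 = 0
Pile 2 (size 17): G(17) = 17 mod 5 = 2
Pile 3 (size 24): G(24) = 24 mod 5 = 4
Total Grundy value = XOR of all: 0 XOR 2 XOR 4 = 6

6


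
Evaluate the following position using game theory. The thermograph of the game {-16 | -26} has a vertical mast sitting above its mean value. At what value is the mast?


Game = {-16 | -26}, a switch {a | b} with numbers a > b.
Its thermograph has left wall a - t and right wall b + t, which meet at t = (a - b)/2, where both equal (a + b)/2. So the mast (mean value) is at (a + b)/2.
Mean = (-16 + (-26))/2 = -42/2 = -21

-21


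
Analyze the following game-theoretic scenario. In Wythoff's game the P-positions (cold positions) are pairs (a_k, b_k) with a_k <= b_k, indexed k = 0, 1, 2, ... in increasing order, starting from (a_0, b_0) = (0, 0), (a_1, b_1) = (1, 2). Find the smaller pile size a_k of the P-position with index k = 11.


By Wythoff's theorem, a_k = floor(k * phi) and b_k = floor(k * phi^2) = a_k + k, where phi = (1 + sqrt(5))/2 is the golden ratio.
phi = (1 + sqrt(5))/2 = 1.618034
k = 11
k * phi = 11 * 1.618034 = 17.798374
a_11 = floor(k * phi) = 17

17


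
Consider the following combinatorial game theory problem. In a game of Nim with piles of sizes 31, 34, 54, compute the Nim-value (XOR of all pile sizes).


We need the XOR (exclusive or) of all pile sizes.
After XOR-ing pile 1 (size 31): 0 XOR 31 = 31
After XOR-ing pile 2 (size 34): 31 XOR 34 = 61
After XOR-ing pile 3 (size 54): 61 XOR 54 = 11
The Nim-value of this position is 11.

11


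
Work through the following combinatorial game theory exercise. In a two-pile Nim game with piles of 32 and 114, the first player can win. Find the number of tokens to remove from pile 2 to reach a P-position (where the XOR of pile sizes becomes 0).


Piles: 32 and 114
Current XOR: 32 XOR 114 = 82 (non-zero, so this is an N-position).
To make the XOR zero, we need to find a move that balances the piles.
For pile 2 (size 114): target = 114 XOR 82 = 32
We reduce pile 2 from 114 to 32.
Tokens removed: 114 - 32 = 82
Verification: 32 XOR 32 = 0

82


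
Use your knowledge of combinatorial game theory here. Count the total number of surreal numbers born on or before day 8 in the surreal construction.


Day 0: {|} = 0 is born. Count = 1.
Day n: the number of surreal numbers born by day n is 2^(n+1) - 1.
By day 0: 2^1 - 1 = 1
By day 1: 2^2 - 1 = 3
By day 2: 2^3 - 1 = 7
By day 3: 2^4 - 1 = 15
By day 4: 2^5 - 1 = 31
By day 5: 2^6 - 1 = 63
By day 6: 2^7 - 1 = 127
By day 7: 2^8 - 1 = 255
By day 8: 2^9 - 1 = 511
By day 8: 511 surreal numbers.

511


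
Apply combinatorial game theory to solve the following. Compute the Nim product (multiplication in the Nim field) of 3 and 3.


Nim multiplication is bilinear over XOR: (u XOR v) * w = (u*w) XOR (v*w).
So we split each operand into its bit components and XOR the pairwise Nim products.
3 = 1 + 2 (as XOR of powers of 2).
3 = 1 + 2 (as XOR of powers of 2).
Using the standard Nim-product table on single bits:
  2*2 = 3,   2*4 = 8,   2*8 = 12,
  4*4 = 6,   4*8 = 11,  8*8 = 13,
and  1*x = x (identity), k*l = l*k (commutative).
Pairwise Nim products:
  1 * 1 = 1
  1 * 2 = 2
  2 * 1 = 2
  2 * 2 = 3
XOR them: 1 XOR 2 XOR 2 XOR 3 = 2.
Result: 3 * 3 = 2 (in Nim).

2


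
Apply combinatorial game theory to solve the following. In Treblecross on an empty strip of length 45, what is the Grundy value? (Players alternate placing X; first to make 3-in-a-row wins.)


Treblecross: place X on empty cells; 3-in-a-row wins.
Playing within two cells of an existing X lets the opponent win at once, so sensible play treats the cells i-2..i+2 around each X as dead. The player left with no safe cell loses, so this is a normal-play take-away game on strips of safe cells.
Placing X at cell i (0-indexed) of a strip of k safe cells leaves independent strips of sizes max(0, i-2) and max(0, k-i-3). Hence G(k) = mex{ G(max(0,i-2)) XOR G(max(0,k-i-3)) : 0 <= i < k }, with G(0) = 0.
G(1): splits (0,0):0^0=0 -> mex({0}) = 1
G(2): splits (0,0):0^0=0 -> mex({0}) = 1
G(3): splits (0,0):0^0=0 -> mex({0}) = 1
G(4): splits (0,1):0^1=1 (0,0):0^0=0 -> mex({0, 1}) = 2
G(5): splits (0,2):0^1=1 (0,1):0^1=1 (0,0):0^0=0 -> mex({0, 1}) = 2
G(6) = mex({1}) = 0
G(7) = mex({0, 1, 2}) = 3
G(8) = mex({0, 1, 2}) = 3
G(9) = mex({0, 2}) = 1
G(10) = mex({0, 2, 3}) = 1
G(11) = mex({0, 3}) = 1
G(12) = mex({1, 3}) = 0
G(13) = mex({0, 1, 2, 3}) = 4
G(14) = mex({0, 1, 2}) = 3
G(15) = mex({0, 1, 2}) = 3
G(16) = mex({0, 1, 2, 4}) = 3
G(17) = mex({0, 1, 3, 4}) = 2
G(18) = mex({0, 1, 3, 4}) = 2
G(19) = mex({0, 1, 3, 5}) = 2
G(20) = mex({0, 1, 2, 3, 5}) = 4
G(21) = mex({0, 1, 2, 3, 5}) = 4
G(22) = mex({1, 2, 6}) = 0
G(23) = mex({0, 1, 2, 3, 4, 6}) = 5
G(24) = mex({0, 1, 2, 3, 4}) = 5
G(25) = mex({0, 1, 3, 4, 7}) = 2
G(26) = mex({0, 1, 3, 4, 5, 7}) = 2
G(27) = mex({0, 1, 3, 5}) = 2
G(28) = mex({0, 1, 2, 5}) = 3
G(29) = mex({0, 1, 2, 4, 5, 6}) = 3
G(30) = mex({1, 2, 4, 6}) = 0
G(31) = mex({0, 1, 2, 3, 4, 6}) = 5
G(32) = mex({1, 2, 3, 4, 7}) = 0
G(33) = mex({0, 3, 7}) = 1
G(34) = mex({0, 2, 3, 5, 7}) = 1
G(35) = mex({0, 2, 3, 5, 6}) = 1
G(36) = mex({0, 1, 2, 5, 6}) = 3
G(37) = mex({0, 1, 2, 4, 5, 6}) = 3
G(38) = mex({0, 1, 2, 4}) = 3
G(39) = mex({0, 1, 2, 3, 4, 7}) = 5
G(40) = mex({0, 1, 2, 3, 4, 5, 7}) = 6
G(41) = mex({0, 1, 2, 3, 5, 7}) = 4
G(42) = mex({0, 1, 2, 3, 5, 6, 7}) = 4
G(43) = mex({0, 2, 3, 5, 6}) = 1
G(44) = mex({1, 2, 3, 4, 5, 6}) = 0
G(45) = mex({0, 1, 2, 3, 4, 6, 7}) = 5
Therefore G(45) = 5.

5


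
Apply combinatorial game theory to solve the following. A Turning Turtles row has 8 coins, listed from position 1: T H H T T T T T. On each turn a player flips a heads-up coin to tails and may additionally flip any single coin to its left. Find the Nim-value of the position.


Coins: T H H T T T T T
Key fact: a single head at position k behaves exactly like a Nim heap of size k (turning it to T and optionally flipping a coin at j < k corresponds to moving the heap from k to j, or to 0), and heads combine as a disjunctive sum (two heads at the same place would cancel, matching j XOR j = 0). So the Nim-value is the XOR of the 1-indexed positions of the heads.
Face-up positions (1-indexed): [2, 3]
XOR 0 with 2: 0 XOR 2 = 2
XOR 2 with 3: 2 XOR 3 = 1
Nim-value = 1

1


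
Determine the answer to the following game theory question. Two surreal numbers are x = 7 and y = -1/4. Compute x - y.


x = 7, y = -1/4
Converting to common denominator: 4
x = 28/4, y = -1/4
x - y = 7 - -1/4 = 29/4

29/4


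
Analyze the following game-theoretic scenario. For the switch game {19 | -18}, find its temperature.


The game is {19 | -18}, a switch {a | b} with numbers a > b.
Cooling {a | b} by t gives {a - t | b + t}, which stops being hot when a - t = b + t, i.e. at t = (a - b)/2. So the temperature of a switch is (a - b)/2.
Temperature = (Left option - Right option) / 2
= (19 - (-18)) / 2
= 37 / 2
= 37/2

37/2


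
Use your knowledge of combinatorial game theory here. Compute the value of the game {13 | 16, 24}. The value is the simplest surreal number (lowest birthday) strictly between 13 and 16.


Left options: {13}, max = 13
Right options: {16, 24}, min = 16
All options are numbers and max(Left) < min(Right), so by the simplicity theorem the value is the simplest (earliest-born) number strictly between 13 and 16.
Integers 14 through 15 all lie strictly between 13 and 16.
Among integers, the simplest (lowest birthday = smallest |n|; 0 is born on day 0, +-n on day n) is 14.
No non-integer in the interval can be simpler: if x is a non-integer in the interval, then floor(x) or ceil(x) also lies in the interval (the interval contains an integer), and both are proper prefixes of x's sign expansion, i.e. born earlier. So the game value is 14.
Game value = 14

14


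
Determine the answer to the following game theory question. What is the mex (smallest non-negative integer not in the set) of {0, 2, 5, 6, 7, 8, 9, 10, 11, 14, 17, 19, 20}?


Set = {0, 2, 5, 6, 7, 8, 9, 10, 11, 14, 17, 19, 20}
0 is in the set.
1 is NOT in the set. This is the mex.
mex = 1

1


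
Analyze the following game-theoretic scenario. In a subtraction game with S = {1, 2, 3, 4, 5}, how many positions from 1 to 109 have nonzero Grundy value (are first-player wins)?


Subtraction set S = {1, 2, 3, 4, 5}, so G(n) = n mod 6.
G(n) = 0 when n is a multiple of 6.
Multiples of 6 in [1, 109]: 18
N-positions (nonzero Grundy) = 109 - 18 = 91

91


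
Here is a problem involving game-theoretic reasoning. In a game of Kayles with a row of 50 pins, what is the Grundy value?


Kayles: a move removes 1 or 2 adjacent pins from a contiguous row.
Removing pins from a row of k leaves two independent rows (a, b) with a + b = k - 1 (one pin) or a + b = k - 2 (two pins); an end removal gives a = 0.
By Sprague-Grundy, G(k) = mex{ G(a) XOR G(b) } over all these splits. G(0) = 0.
G(1): splits (0,0):0^0=0 -> mex({0}) = 1
G(2): splits (0,1):0^1=1 (0,0):0^0=0 -> mex({0, 1}) = 2
G(3): splits (0,2):0^2=2 (1,1):1^1=0 (0,1):0^1=1 -> mex({0, 1, 2}) = 3
G(4): splits (0,3):0^3=3 (1,2):1^2=3 (0,2):0^2=2 (1,1):1^1=0 -> mex({0, 2, 3}) = 1
G(5): splits (0,4):0^1=1 (1,3):1^3=2 (2,2):2^2=0 (0,3):0^3=3 (1,2):1^2=3 -> mex({0, 1, 2, 3}) = 4
G(6) = mex({0, 1, 2, 4}) = 3
G(7) = mex({0, 1, 3, 4, 5}) = 2
G(8) = mex({0, 2, 3, 5, 6}) = 1
G(9) = mex({0, 1, 2, 3, 6, 7}) = 4
G(10) = mex({0, 1, 3, 4, 5, 7}) = 2
G(11) = mex({0, 1, 2, 3, 4, 5}) = 6
G(12) = mex({0, 1, 2, 3, 5, 6, 7}) = 4
G(13) = mex({0, 2, 3, 4, 6, 7}) = 1
G(14) = mex({0, 1, 4, 5, 6, 7}) = 2
G(15) = mex({0, 1, 2, 3, 4, 5, 6}) = 7
G(16) = mex({0, 2, 3, 5, 6, 7}) = 1
G(17) = mex({0, 1, 2, 3, 5, 6, 7}) = 4
G(18) = mex({0, 1, 2, 4, 5, 6}) = 3
G(19) = mex({0, 1, 3, 4, 5, 7}) = 2
G(20) = mex({0, 2, 3, 4, 5, 6, 7}) = 1
G(21) = mex({0, 1, 2, 3, 5, 6, 7}) = 4
G(22) = mex({0, 1, 2, 3, 4, 5, 7}) = 6
G(23) = mex({0, 1, 2, 3, 4, 5, 6}) = 7
G(24) = mex({0, 1, 2, 3, 5, 6, 7}) = 4
G(25) = mex({0, 2, 3, 4, 6, 7}) = 1
G(26) = mex({0, 1, 3, 4, 5, 6, 7}) = 2
G(27) = mex({0, 1, 2, 3, 4, 5, 6, 7}) = 8
G(28) = mex({0, 1, 2, 3, 4, 6, 7, 8}) = 5
G(29) = mex({0, 1, 2, 3, 5, 6, 7, 8, 9}) = 4
G(30) = mex({0, 1, 2, 3, 4, 5, 6, 9, 10}) = 7
G(31) = mex({0, 1, 3, 4, 5, 7, 10, 11}) = 2
G(32) = mex({0, 2, 3, 4, 5, 6, 7, 9, 11}) = 1
G(33) = mex({0, 1, 2, 3, 4, 5, 6, 7, 9, 12}) = 8
G(34) = mex({0, 1, 2, 3, 4, 5, 7, 8, 11, 12}) = 6
G(35) = mex({0, 1, 2, 3, 4, 5, 6, 8, 9, 10, 11}) = 7
G(36) = mex({0, 1, 2, 3, 5, 6, 7, 9, 10}) = 4
G(37) = mex({0, 2, 3, 4, 6, 7, 9, 10, 11, 12}) = 1
G(38) = mex({0, 1, 3, 4, 5, 6, 7, 9, 10, 11, 12}) = 2
G(39) = mex({0, 1, 2, 4, 5, 6, 7, 9, 10, 12, 14}) = 3
G(40) = mex({0, 2, 3, 4, 6, 7, 11, 12, 14}) = 1
G(41) = mex({0, 1, 2, 3, 5, 6, 7, 9, 10, 11, 12}) = 4
G(42) = mex({0, 1, 2, 3, 4, 5, 6, 9, 10}) = 7
G(43) = mex({0, 1, 3, 4, 5, 7, 9, 10, 12, 15}) = 2
G(44) = mex({0, 2, 3, 4, 5, 6, 7, 9, 10, 12, 15}) = 1
G(45) = mex({0, 1, 2, 3, 4, 5, 6, 7, 9, 10, 12, 14}) = 8
G(46) = mex({0, 1, 3, 4, 5, 7, 8, 11, 12, 14}) = 2
G(47) = mex({0, 1, 2, 3, 4, 5, 6, 8, 9, 10, 11, 12}) = 7
G(48) = mex({0, 1, 2, 3, 5, 6, 7, 9, 10}) = 4
G(49) = mex({0, 2, 3, 4, 6, 7, 9, 10, 11, 12, 15}) = 1
G(50) = mex({0, 1, 4, 5, 6, 7, 9, 11, 12, 14, 15}) = 2
Therefore G(50) = 2.

2


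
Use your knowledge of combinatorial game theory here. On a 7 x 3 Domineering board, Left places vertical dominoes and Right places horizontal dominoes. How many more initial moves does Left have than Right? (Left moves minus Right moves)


Board is 7 x 3 (rows x cols).
Left (vertical) placements: (rows-1) * cols = 6 * 3 = 18
Right (horizontal) placements: rows * (cols-1) = 7 * 2 = 14
Advantage = Left - Right = 18 - 14 = 4

4


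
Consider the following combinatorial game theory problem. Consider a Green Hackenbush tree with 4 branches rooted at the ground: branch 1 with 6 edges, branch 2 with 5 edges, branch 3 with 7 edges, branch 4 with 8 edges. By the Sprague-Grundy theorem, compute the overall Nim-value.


The tree has 4 branches from the ground vertex.
In Green Hackenbush, the Nim-value of a simple path of length k is k.
Branch 1: length 6, Nim-value = 6
Branch 2: length 5, Nim-value = 5
Branch 3: length 7, Nim-value = 7
Branch 4: length 8, Nim-value = 8
Total Nim-value = XOR of all branch values:
0 XOR 6 = 6
6 XOR 5 = 3
3 XOR 7 = 4
4 XOR 8 = 12
Nim-value of the tree = 12

12


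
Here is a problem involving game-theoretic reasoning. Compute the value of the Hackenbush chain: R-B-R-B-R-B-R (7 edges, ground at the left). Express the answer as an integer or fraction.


Edges (from ground): R-B-R-B-R-B-R
By Berlekamp's sign-expansion rule, a Blue-Red Hackenbush stalk has the value of the surreal number whose sign sequence is the edge sequence with B -> + and R -> -.
Sign sequence: -+-+-+-
Trace the sign expansion in the surreal number tree, starting from 0:
Edge 1: R (sign -) -> bounds (-inf, 0), value = -1
Edge 2: B (sign +) -> bounds (-1, 0), value = -1/2
Edge 3: R (sign -) -> bounds (-1, -1/2), value = -3/4
Edge 4: B (sign +) -> bounds (-3/4, -1/2), value = -5/8
Edge 5: R (sign -) -> bounds (-3/4, -5/8), value = -11/16
Edge 6: B (sign +) -> bounds (-11/16, -5/8), value = -21/32
Edge 7: R (sign -) -> bounds (-11/16, -21/32), value = -43/64
Game value = -43/64

-43/64


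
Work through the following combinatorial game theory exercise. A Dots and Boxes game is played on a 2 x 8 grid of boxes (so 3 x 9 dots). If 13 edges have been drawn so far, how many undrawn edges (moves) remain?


Grid: 2 x 8 boxes, i.e. 3 rows and 9 columns of dots.
Horizontal edges: (rows + 1) * cols = 3 * 8 = 24
Vertical edges: rows * (cols + 1) = 2 * 9 = 18
Total edges: 24 + 18 = 42
Edges drawn: 13
Remaining: 42 - 13 = 29

29


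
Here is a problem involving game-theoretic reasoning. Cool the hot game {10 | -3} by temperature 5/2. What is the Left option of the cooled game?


Original game: {10 | -3} (a switch {a | b} with a > b).
Cooling by t (for t below the temperature (a - b)/2 = 13/2) taxes each move by t: {a | b} cooled by t is {a - t | b + t}.
Cooling amount: t = 5/2
Cooled Left option: 10 - 5/2 = 15/2
Cooled Right option: -3 + 5/2 = -1/2
Cooled game: {15/2 | -1/2}
Left option = 15/2

15/2


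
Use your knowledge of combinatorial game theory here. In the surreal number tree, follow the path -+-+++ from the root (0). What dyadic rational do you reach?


Sign expansion: -+-+++
Rule: track bounds (lo, hi), initially (-inf, +inf). On '+', the current value becomes lo and we move to the simplest number in (value, hi): value + 1 if hi = +inf, otherwise the midpoint (value + hi)/2. On '-', the current value becomes hi and we move to value - 1 if lo = -inf, otherwise the midpoint (lo + value)/2.
Start at 0.
Step 1: sign = -, move left. Bounds: (-inf, 0). Value = -1
Step 2: sign = +, move right. Bounds: (-1, 0). Value = -1/2
Step 3: sign = -, move left. Bounds: (-1, -1/2). Value = -3/4
Step 4: sign = +, move right. Bounds: (-3/4, -1/2). Value = -5/8
Step 5: sign = +, move right. Bounds: (-5/8, -1/2). Value = -9/16
Step 6: sign = +, move right. Bounds: (-9/16, -1/2). Value = -17/32
The surreal number with sign expansion -+-+++ is -17/32.

-17/32


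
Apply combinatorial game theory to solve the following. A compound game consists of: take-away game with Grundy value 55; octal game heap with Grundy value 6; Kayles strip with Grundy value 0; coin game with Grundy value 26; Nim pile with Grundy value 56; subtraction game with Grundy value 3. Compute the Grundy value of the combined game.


By the Sprague-Grundy theorem, the Grundy value of a sum of games is the XOR of individual Grundy values.
take-away game: Grundy value = 55. Running XOR: 0 XOR 55 = 55
octal game heap: Grundy value = 6. Running XOR: 55 XOR 6 = 49
Kayles strip: Grundy value = 0. Running XOR: 49 XOR 0 = 49
coin game: Grundy value = 26. Running XOR: 49 XOR 26 = 43
Nim pile: Grundy value = 56. Running XOR: 43 XOR 56 = 19
subtraction game: Grundy value = 3. Running XOR: 19 XOR 3 = 16
The combined Grundy value is 16.

16


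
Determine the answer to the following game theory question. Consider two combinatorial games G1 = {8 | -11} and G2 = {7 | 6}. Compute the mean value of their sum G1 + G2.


G1 = {8 | -11}, G2 = {7 | 6}
Each is a switch {a | b} with numbers a > b; its mean value is (a + b)/2, and mean value is additive over game sums: m(G1 + G2) = m(G1) + m(G2).
Mean of G1 = (8 + (-11))/2 = -3/2 = -3/2
Mean of G2 = (7 + (6))/2 = 13/2 = 13/2
Mean of G1 + G2 = -3/2 + 13/2 = 5

5


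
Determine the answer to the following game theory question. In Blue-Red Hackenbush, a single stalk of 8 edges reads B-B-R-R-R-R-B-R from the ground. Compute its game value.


Edges (from ground): B-B-R-R-R-R-B-R
By Berlekamp's sign-expansion rule, a Blue-Red Hackenbush stalk has the value of the surreal number whose sign sequence is the edge sequence with B -> + and R -> -.
Sign sequence: ++----+-
Trace the sign expansion in the surreal number tree, starting from 0:
Edge 1: B (sign +) -> bounds (0, +inf), value = 1
Edge 2: B (sign +) -> bounds (1, +inf), value = 2
Edge 3: R (sign -) -> bounds (1, 2), value = 3/2
Edge 4: R (sign -) -> bounds (1, 3/2), value = 5/4
Edge 5: R (sign -) -> bounds (1, 5/4), value = 9/8
Edge 6: R (sign -) -> bounds (1, 9/8), value = 17/16
Edge 7: B (sign +) -> bounds (17/16, 9/8), value = 35/32
Edge 8: R (sign -) -> bounds (17/16, 35/32), value = 69/64
Game value = 69/64

69/64
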